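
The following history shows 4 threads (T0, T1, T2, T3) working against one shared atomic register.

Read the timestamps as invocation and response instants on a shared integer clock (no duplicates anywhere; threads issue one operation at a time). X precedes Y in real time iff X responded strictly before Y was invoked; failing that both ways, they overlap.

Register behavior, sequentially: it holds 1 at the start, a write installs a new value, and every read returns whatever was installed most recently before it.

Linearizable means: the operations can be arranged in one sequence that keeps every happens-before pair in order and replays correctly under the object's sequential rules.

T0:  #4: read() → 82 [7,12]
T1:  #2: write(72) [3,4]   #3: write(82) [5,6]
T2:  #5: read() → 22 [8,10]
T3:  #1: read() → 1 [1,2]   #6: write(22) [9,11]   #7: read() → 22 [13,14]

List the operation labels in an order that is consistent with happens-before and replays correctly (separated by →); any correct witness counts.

#1 → #2 → #3 → #4 → #6 → #5 → #7

1. #1 read() → 1, leaving value 1
2. #2 write(72), leaving value 72
3. #3 write(82), leaving value 82
4. #4 read() → 82, leaving value 82
5. #6 write(22), leaving value 22
6. #5 read() → 22, leaving value 22
7. #7 read() → 22, leaving value 22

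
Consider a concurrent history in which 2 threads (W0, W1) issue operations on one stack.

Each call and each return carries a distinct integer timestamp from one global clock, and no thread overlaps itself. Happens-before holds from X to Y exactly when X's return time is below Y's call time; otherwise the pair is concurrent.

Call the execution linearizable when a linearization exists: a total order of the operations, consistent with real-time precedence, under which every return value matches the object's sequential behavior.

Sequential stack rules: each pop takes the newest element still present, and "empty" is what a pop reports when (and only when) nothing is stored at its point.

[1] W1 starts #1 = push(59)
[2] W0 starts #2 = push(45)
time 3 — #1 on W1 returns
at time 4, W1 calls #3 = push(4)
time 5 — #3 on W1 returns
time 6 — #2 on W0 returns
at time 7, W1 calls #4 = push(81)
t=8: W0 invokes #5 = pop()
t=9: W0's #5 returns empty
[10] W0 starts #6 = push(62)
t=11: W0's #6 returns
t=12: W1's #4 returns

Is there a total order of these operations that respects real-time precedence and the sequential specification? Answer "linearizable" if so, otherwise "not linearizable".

not linearizable

already the first 9 events (up to #5's response at time 9) admit no linearization; the first 8 still do
real-time-consistent orders of the 4 completed operations: 3 — all fail the stack replay
include/drop combinations of the 1 pending operation (#4) were all tried; none helps
e.g. #1, #2, #3, #5 (pending dropped): illegal at step 4, since #5 pop() → empty cannot apply there
e.g. #1, #3, #2, #5 (pending dropped): illegal at step 4, since #5 pop() → empty cannot apply there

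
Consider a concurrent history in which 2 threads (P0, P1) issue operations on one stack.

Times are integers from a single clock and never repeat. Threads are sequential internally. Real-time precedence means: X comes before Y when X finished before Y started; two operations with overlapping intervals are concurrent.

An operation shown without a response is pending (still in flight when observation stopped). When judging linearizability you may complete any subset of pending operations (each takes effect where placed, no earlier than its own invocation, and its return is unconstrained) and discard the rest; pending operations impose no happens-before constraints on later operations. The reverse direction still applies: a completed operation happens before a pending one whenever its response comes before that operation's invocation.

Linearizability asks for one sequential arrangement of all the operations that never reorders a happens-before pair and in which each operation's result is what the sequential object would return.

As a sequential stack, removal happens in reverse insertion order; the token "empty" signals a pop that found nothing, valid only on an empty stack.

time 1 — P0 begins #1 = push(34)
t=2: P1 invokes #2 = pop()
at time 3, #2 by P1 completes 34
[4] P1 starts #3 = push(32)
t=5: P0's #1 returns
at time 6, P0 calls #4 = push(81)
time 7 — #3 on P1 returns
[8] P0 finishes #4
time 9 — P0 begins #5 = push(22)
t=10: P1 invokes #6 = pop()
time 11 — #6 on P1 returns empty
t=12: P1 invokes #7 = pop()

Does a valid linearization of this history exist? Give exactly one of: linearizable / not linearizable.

not linearizable

events 1..10 are fine; event 11 — the response of #6 at time 11 — makes the prefix non-linearizable
real-time-consistent orders of the 5 completed operations: 5 — all fail the stack replay
include/drop combinations of the 1 pending operation (#5) were all tried; none helps
for example #1, #2, #3, #4, #6 (pending dropped) fails at step 5: #6 pop() → empty is not legal there
for example #1, #2, #4, #3, #6 (pending dropped) fails at step 5: #6 pop() → empty is not legal there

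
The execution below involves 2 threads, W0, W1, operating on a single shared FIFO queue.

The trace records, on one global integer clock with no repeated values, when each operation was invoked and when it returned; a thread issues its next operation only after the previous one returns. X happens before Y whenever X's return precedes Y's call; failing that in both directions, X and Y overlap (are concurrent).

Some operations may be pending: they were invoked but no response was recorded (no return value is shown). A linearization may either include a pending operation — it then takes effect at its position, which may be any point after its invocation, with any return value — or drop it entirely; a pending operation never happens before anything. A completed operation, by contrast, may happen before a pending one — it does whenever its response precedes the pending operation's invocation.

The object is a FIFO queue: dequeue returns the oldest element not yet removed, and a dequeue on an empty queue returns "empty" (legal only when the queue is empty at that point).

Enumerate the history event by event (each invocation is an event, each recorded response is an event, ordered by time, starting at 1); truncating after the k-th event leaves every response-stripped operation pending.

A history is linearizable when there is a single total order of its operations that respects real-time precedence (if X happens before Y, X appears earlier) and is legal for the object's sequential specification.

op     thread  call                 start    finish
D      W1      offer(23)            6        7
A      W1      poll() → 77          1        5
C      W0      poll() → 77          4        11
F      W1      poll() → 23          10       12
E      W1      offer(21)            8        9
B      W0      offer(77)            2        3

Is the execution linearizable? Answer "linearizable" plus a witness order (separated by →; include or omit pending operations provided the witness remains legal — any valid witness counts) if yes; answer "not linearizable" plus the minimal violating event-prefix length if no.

not linearizable — minimal violating prefix: 11 events

prefix check: 1..10 passes, 1..11 fails once C's time-11 response joins
all 7 real-time-respecting orders fail — 5 completed FIFO queue operations, no legal replay
no completion choice of the 1 pending operation (F) rescues it — every subset was tried
e.g. A, B, C, D, E (pending dropped): illegal at step 1, since A poll() → 77 cannot apply there
e.g. A, B, D, C, E (pending dropped): illegal at step 1, since A poll() → 77 cannot apply there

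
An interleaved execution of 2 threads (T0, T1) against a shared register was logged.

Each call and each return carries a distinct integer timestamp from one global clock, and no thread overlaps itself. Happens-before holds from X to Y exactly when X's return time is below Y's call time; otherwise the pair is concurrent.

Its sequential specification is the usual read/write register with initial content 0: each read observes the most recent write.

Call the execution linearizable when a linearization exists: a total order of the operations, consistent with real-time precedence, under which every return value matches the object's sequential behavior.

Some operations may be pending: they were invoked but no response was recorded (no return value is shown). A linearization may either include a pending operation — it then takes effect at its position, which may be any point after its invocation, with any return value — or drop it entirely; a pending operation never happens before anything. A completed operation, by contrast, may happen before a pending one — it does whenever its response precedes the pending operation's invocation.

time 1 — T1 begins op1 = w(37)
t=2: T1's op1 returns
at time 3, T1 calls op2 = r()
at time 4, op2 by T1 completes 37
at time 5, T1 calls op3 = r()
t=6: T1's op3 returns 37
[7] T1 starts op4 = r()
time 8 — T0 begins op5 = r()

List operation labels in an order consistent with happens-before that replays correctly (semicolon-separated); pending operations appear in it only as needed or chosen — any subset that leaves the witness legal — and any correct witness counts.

op1; op2; op3

step 1: op1 w(37) — value 37
step 2: op2 r() → 37 — value 37
step 3: op3 r() → 37 — value 37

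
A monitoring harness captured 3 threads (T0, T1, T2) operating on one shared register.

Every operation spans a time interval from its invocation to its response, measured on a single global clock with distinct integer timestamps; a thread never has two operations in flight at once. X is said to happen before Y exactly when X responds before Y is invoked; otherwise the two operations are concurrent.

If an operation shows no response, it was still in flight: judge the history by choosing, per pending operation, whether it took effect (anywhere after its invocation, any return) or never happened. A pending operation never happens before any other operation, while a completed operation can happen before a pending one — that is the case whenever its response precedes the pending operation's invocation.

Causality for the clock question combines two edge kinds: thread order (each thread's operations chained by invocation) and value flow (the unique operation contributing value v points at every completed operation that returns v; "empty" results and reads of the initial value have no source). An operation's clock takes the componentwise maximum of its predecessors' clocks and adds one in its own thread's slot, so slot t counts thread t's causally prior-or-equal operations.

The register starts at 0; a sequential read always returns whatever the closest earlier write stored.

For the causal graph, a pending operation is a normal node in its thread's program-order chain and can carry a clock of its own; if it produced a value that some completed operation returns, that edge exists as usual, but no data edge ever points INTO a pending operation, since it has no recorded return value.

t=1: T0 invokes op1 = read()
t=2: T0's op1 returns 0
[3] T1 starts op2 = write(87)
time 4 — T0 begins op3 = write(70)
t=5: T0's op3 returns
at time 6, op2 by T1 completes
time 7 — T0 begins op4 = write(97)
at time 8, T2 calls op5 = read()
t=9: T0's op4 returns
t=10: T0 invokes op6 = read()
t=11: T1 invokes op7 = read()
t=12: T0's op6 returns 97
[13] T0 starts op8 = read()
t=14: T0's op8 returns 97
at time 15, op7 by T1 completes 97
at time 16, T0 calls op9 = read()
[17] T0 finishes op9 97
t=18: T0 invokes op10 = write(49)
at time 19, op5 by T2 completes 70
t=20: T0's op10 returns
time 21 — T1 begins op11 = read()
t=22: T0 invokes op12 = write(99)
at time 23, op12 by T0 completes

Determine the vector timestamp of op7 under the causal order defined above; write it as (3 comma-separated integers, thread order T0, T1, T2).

root op op2, invoked 3: fresh clock plus T1's own tick → (0, 1, 0)
root op op1, invoked 1: fresh clock plus T0's own tick → (1, 0, 0)
merge at op3 (invoked 4): VC(op1)=(1, 0, 0), own-thread bump on T0 → (2, 0, 0)
merge at op5 (invoked 8): VC(op3)=(2, 0, 0), own-thread bump on T2 → (2, 0, 1)
merge at op4 (invoked 7): VC(op3)=(2, 0, 0), own-thread bump on T0 → (3, 0, 0)
merge at op6 (invoked 10): VC(op4)=(3, 0, 0), own-thread bump on T0 → (4, 0, 0)
merge at op7 (invoked 11): VC(op2)=(0, 1, 0), VC(op4)=(3, 0, 0), own-thread bump on T1 → (3, 2, 0)
merge at op8 (invoked 13): VC(op4)=(3, 0, 0), VC(op6)=(4, 0, 0), own-thread bump on T0 → (5, 0, 0)
merge at op11 (invoked 21): VC(op7)=(3, 2, 0), own-thread bump on T1 → (3, 3, 0)
merge at op9 (invoked 16): VC(op4)=(3, 0, 0), VC(op8)=(5, 0, 0), own-thread bump on T0 → (6, 0, 0)
merge at op10 (invoked 18): VC(op9)=(6, 0, 0), own-thread bump on T0 → (7, 0, 0)
merge at op12 (invoked 22): VC(op10)=(7, 0, 0), own-thread bump on T0 → (8, 0, 0)
target: VC(op7) = (3, 2, 0)

(3, 2, 0)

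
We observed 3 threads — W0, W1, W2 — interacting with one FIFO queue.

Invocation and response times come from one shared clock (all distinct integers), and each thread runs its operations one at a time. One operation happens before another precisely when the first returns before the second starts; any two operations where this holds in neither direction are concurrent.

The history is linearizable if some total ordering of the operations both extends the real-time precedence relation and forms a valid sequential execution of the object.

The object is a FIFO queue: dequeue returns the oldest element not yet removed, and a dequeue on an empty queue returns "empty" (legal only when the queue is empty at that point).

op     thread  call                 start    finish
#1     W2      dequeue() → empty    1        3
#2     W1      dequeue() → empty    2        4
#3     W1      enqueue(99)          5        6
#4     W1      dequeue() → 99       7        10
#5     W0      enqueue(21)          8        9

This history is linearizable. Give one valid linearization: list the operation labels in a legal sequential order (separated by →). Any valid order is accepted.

after step 1 (#1 dequeue() → empty): queue <>
after step 2 (#2 dequeue() → empty): queue <>
after step 3 (#3 enqueue(99)): queue <99>
after step 4 (#4 dequeue() → 99): queue <>
after step 5 (#5 enqueue(21)): queue <21>

#1 → #2 → #3 → #4 → #5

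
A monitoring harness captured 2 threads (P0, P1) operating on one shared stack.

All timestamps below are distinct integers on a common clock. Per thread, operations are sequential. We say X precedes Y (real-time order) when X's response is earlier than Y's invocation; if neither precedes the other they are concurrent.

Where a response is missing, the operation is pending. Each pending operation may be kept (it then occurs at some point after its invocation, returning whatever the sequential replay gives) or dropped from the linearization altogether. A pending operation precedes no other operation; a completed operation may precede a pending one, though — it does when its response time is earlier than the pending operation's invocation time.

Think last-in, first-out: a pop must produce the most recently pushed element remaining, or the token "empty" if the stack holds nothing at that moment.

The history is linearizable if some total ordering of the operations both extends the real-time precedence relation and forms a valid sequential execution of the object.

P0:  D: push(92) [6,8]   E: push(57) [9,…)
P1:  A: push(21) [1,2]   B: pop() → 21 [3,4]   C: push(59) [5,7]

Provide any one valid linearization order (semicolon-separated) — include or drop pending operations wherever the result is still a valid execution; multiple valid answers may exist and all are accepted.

after step 1 (A push(21)): stack <21>
after step 2 (B pop() → 21): stack <>
after step 3 (C push(59)): stack <59>
after step 4 (D push(92)): stack <59,92>

A; B; C; D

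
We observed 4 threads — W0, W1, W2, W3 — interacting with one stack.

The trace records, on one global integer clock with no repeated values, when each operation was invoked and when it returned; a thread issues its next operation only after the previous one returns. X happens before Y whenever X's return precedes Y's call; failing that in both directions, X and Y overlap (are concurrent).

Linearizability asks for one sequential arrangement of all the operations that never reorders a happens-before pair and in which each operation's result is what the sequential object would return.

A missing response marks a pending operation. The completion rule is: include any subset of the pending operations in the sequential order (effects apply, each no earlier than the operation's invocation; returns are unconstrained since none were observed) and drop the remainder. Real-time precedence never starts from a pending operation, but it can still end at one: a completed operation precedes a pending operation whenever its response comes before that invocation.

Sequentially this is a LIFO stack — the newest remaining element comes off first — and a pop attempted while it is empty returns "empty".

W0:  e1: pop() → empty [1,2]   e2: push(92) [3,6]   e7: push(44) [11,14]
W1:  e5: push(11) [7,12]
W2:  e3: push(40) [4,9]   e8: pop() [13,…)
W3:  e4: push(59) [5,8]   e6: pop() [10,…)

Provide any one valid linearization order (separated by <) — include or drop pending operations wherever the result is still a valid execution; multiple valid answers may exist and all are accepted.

e1 < e2 < e3 < e4 < e5 < e6 < e7

after step 1 (e1 pop() → empty): stack <>
after step 2 (e2 push(92)): stack <92>
after step 3 (e3 push(40)): stack <92,40>
after step 4 (e4 push(59)): stack <92,40,59>
after step 5 (e5 push(11)): stack <92,40,59,11>
after step 6 (e6 pop() (pending, included)): stack <92,40,59>
after step 7 (e7 push(44)): stack <92,40,59,44>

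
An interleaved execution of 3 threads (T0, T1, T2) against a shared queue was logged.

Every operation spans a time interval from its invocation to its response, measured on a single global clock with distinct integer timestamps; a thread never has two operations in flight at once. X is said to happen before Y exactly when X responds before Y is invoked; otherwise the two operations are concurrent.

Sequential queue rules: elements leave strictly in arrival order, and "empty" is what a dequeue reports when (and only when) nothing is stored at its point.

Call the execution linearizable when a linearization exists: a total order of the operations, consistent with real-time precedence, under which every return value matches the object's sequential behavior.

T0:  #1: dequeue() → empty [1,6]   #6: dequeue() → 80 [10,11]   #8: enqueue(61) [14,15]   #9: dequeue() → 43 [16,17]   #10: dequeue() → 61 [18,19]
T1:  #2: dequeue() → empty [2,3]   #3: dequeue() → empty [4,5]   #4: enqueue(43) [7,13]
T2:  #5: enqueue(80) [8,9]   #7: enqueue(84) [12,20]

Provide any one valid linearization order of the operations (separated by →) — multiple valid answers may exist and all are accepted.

step 1: #1 dequeue() → empty — queue <>
step 2: #2 dequeue() → empty — queue <>
step 3: #3 dequeue() → empty — queue <>
step 4: #5 enqueue(80) — queue <80>
step 5: #4 enqueue(43) — queue <80,43>
step 6: #6 dequeue() → 80 — queue <43>
step 7: #8 enqueue(61) — queue <43,61>
step 8: #7 enqueue(84) — queue <43,61,84>
step 9: #9 dequeue() → 43 — queue <61,84>
step 10: #10 dequeue() → 61 — queue <84>

#1 → #2 → #3 → #5 → #4 → #6 → #8 → #7 → #9 → #10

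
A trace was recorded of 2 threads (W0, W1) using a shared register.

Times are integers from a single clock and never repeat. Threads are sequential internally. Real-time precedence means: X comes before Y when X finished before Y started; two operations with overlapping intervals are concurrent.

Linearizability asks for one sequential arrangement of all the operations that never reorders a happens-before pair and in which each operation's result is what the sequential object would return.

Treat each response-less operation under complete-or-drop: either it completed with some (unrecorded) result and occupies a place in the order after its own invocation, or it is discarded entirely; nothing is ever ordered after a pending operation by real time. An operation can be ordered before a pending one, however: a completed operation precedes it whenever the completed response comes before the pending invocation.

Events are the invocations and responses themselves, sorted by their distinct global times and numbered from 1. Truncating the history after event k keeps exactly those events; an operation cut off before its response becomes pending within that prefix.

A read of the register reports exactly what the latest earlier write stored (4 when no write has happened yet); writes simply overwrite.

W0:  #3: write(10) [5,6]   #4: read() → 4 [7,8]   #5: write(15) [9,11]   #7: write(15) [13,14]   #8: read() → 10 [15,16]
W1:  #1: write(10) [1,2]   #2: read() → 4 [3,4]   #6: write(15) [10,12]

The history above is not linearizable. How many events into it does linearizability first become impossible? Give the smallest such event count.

one valid order for events 1..3 is #1:
step 1: #1 write(10) — value 10
event 4 — #2's response, time 4 — after it, nothing linearizes
e.g. #1, #2: illegal at step 2, since #2 read() → 4 cannot apply there

4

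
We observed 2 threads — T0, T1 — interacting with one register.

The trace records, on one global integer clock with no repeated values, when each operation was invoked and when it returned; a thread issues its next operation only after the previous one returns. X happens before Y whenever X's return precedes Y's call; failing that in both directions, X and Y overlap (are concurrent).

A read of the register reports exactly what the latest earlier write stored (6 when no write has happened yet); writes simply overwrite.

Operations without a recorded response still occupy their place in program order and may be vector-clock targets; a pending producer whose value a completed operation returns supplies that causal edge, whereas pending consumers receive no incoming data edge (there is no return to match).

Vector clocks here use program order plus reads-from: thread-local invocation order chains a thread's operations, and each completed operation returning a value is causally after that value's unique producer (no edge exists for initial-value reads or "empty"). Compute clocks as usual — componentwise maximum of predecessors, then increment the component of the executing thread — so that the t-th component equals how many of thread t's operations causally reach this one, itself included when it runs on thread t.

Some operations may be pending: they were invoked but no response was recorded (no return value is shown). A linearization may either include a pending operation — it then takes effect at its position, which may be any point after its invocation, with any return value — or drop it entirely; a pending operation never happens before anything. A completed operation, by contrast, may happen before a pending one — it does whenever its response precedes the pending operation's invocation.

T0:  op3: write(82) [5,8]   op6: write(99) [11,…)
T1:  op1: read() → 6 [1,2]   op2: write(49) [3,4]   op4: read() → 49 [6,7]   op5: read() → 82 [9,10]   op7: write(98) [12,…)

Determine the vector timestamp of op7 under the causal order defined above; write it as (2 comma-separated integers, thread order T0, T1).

invoked at 1, op1 has no predecessors; its own T1 bump gives (0, 1)
invoked at 5, op3 has no predecessors; its own T0 bump gives (1, 0)
op2, invoked 3, takes VC(op1)=(0, 1) under max, adds 1 for T1 → (0, 2)
op6, invoked 11, takes VC(op3)=(1, 0) under max, adds 1 for T0 → (2, 0)
op4, invoked 6, takes VC(op2)=(0, 2) under max, adds 1 for T1 → (0, 3)
op5, invoked 9, takes VC(op3)=(1, 0), VC(op4)=(0, 3) under max, adds 1 for T1 → (1, 4)
op7, invoked 12, takes VC(op5)=(1, 4) under max, adds 1 for T1 → (1, 5)
target: VC(op7) = (1, 5)

(1, 5)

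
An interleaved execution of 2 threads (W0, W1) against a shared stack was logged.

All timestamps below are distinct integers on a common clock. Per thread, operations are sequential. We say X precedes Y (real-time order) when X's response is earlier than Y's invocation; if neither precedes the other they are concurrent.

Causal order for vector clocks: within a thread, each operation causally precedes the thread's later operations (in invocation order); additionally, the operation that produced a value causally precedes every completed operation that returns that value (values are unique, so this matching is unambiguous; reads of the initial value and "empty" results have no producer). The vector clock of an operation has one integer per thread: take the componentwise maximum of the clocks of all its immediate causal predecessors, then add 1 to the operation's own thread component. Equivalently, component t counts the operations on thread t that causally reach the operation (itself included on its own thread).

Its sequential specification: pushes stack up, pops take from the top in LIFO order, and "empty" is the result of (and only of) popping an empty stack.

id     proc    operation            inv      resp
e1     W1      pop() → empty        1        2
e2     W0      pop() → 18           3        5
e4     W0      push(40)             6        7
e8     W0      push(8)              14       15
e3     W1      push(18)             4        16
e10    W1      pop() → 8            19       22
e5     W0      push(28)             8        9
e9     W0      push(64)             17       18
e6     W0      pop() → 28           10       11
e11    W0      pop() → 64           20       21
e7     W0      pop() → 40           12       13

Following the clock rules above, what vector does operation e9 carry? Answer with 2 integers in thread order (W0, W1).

invoked at 1, e1 has no predecessors; its own W1 bump gives (0, 1)
VC(e3, invoked at 4): max of VC(e1)=(0, 1), then +1 on thread W1 → (0, 2)
VC(e2, invoked at 3): max of VC(e3)=(0, 2), then +1 on thread W0 → (1, 2)
VC(e4, invoked at 6): max of VC(e2)=(1, 2), then +1 on thread W0 → (2, 2)
VC(e5, invoked at 8): max of VC(e4)=(2, 2), then +1 on thread W0 → (3, 2)
VC(e6, invoked at 10): max of VC(e5)=(3, 2), then +1 on thread W0 → (4, 2)
VC(e7, invoked at 12): max of VC(e4)=(2, 2), VC(e6)=(4, 2), then +1 on thread W0 → (5, 2)
VC(e8, invoked at 14): max of VC(e7)=(5, 2), then +1 on thread W0 → (6, 2)
VC(e10, invoked at 19): max of VC(e3)=(0, 2), VC(e8)=(6, 2), then +1 on thread W1 → (6, 3)
VC(e9, invoked at 17): max of VC(e8)=(6, 2), then +1 on thread W0 → (7, 2)
VC(e11, invoked at 20): max of VC(e9)=(7, 2), then +1 on thread W0 → (8, 2)
target: VC(e9) = (7, 2)

(7, 2)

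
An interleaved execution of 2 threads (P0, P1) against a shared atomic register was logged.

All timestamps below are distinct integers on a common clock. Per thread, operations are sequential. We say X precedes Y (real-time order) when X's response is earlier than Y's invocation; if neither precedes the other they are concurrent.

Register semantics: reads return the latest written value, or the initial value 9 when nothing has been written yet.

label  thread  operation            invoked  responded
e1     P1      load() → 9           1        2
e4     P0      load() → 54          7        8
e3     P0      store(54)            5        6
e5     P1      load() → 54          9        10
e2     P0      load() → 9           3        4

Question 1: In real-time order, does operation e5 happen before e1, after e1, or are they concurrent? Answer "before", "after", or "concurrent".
e5 spans [9,10], e1 spans [1,2]
resp(e1)=2 < inv(e5)=9

after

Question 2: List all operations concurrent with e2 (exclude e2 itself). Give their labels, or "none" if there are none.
e2 spans [3,4]; an op avoiding the whole window 3..4 is ordered, any other is concurrent
e1 [1,2]: before
e3 [5,6]: after
e4 [7,8]: after
e5 [9,10]: after

none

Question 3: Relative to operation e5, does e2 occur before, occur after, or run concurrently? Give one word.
e2 spans [3,4], e5 spans [9,10]
resp(e2)=4 < inv(e5)=9

before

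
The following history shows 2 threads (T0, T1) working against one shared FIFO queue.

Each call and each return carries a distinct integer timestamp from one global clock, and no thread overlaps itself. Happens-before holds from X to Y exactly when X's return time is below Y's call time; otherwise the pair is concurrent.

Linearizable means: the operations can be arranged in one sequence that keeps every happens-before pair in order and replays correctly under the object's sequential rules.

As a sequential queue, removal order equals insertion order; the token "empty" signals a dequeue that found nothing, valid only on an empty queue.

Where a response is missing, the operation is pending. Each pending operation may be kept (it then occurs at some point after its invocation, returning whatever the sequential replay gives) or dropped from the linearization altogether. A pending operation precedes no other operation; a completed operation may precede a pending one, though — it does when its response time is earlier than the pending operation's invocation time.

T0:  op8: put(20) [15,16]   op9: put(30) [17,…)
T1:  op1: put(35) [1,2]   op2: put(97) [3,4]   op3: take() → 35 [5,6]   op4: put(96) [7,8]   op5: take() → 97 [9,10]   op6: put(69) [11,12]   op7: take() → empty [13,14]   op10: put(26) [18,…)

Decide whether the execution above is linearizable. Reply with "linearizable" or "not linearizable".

the violation lands at event 14, op7's response at time 14: events 1..13 linearize, events 1..14 do not
the completed operations (7 total) allow one real-time order; the FIFO queue replay rejects it
for example op1, op2, op3, op4, op5, op6, op7 fails at step 7: op7 take() → empty is not legal there

not linearizable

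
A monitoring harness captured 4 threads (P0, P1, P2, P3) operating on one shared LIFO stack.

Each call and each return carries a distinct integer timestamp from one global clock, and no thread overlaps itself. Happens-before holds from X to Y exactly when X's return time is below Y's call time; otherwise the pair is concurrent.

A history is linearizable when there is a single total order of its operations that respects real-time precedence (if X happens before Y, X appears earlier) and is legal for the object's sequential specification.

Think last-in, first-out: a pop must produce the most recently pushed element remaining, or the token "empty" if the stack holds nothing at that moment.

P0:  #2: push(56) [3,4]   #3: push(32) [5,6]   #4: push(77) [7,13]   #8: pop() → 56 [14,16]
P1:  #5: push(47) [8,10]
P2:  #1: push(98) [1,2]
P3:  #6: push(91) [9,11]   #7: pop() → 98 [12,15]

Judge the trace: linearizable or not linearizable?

not linearizable

already the first 15 events (up to #7's response at time 15) admit no linearization; the first 14 still do
all 8 real-time-respecting orders fail — 7 completed LIFO stack operations, no legal replay
no escape via the 1 pending operation (#8): every completion choice fails
for example #1, #2, #3, #4, #5, #6, #7 (pending dropped) fails at step 7: #7 pop() → 98 is not legal there
for example #1, #2, #3, #4, #6, #5, #7 (pending dropped) fails at step 7: #7 pop() → 98 is not legal there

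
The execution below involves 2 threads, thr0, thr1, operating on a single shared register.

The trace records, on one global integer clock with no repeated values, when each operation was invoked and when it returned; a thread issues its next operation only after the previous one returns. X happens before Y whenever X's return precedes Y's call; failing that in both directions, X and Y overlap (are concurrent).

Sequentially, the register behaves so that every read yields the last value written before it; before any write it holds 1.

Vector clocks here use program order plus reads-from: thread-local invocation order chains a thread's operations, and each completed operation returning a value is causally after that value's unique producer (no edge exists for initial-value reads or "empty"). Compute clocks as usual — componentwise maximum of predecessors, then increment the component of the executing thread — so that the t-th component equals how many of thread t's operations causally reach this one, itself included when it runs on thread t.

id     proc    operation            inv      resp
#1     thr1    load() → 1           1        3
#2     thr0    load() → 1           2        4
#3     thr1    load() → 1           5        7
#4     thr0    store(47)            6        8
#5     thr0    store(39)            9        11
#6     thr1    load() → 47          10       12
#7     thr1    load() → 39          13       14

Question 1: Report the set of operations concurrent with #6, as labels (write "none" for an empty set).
#5

overlap test against #6 [10,12]: concurrent iff the interval meets 10..12
#1 [1,3]: before
#2 [2,4]: before
#3 [5,7]: before
#4 [6,8]: before
#5 [9,11]: concurrent
#7 [13,14]: after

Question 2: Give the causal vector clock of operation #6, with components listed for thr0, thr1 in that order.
(2, 3)

#1 (invocation 1): nothing precedes it; thr1's component alone gives (0, 1)
#2 (invocation 2): nothing precedes it; thr0's component alone gives (1, 0)
invoked at 5, #3 merges VC(#1)=(0, 1) and bumps thr1's slot → (0, 2)
invoked at 6, #4 merges VC(#2)=(1, 0) and bumps thr0's slot → (2, 0)
invoked at 9, #5 merges VC(#4)=(2, 0) and bumps thr0's slot → (3, 0)
invoked at 10, #6 merges VC(#3)=(0, 2), VC(#4)=(2, 0) and bumps thr1's slot → (2, 3)
invoked at 13, #7 merges VC(#5)=(3, 0), VC(#6)=(2, 3) and bumps thr1's slot → (3, 4)
target: VC(#6) = (2, 3)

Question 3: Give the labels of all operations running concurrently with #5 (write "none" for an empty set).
#6

concurrent with #5 ([9,11]): every op whose interval crosses 9..11
#1 [1,3]: before
#2 [2,4]: before
#3 [5,7]: before
#4 [6,8]: before
#6 [10,12]: concurrent
#7 [13,14]: after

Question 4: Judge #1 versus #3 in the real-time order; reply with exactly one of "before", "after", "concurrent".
before

#1 spans [1,3], #3 spans [5,7]
resp(#1)=3 < inv(#3)=5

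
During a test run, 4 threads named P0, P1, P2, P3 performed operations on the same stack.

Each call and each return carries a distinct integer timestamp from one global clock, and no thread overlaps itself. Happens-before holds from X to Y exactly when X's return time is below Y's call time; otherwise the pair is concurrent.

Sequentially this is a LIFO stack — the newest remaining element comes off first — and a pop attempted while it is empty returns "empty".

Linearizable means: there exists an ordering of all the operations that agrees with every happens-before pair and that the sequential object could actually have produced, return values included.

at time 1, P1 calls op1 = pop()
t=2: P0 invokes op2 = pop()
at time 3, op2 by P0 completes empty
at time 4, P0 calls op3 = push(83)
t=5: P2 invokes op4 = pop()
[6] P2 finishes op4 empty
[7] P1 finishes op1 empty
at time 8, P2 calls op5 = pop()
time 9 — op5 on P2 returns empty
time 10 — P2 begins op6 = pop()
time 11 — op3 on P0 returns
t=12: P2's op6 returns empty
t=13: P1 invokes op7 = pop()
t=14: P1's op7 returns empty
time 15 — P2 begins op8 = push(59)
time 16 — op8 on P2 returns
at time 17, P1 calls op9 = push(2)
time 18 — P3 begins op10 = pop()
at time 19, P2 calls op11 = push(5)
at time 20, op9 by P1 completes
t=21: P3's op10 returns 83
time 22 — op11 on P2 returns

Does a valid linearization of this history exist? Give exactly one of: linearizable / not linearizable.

events 1..13 are fine; event 14 — the response of op7 at time 14 — makes the prefix non-linearizable
the 7 completed operations admit 14 real-time orders; each fails the stack replay
for example op1, op2, op3, op4, op5, op6, op7 fails at step 4: op4 pop() → empty is not legal there
for example op1, op2, op4, op3, op5, op6, op7 fails at step 5: op5 pop() → empty is not legal there

not linearizable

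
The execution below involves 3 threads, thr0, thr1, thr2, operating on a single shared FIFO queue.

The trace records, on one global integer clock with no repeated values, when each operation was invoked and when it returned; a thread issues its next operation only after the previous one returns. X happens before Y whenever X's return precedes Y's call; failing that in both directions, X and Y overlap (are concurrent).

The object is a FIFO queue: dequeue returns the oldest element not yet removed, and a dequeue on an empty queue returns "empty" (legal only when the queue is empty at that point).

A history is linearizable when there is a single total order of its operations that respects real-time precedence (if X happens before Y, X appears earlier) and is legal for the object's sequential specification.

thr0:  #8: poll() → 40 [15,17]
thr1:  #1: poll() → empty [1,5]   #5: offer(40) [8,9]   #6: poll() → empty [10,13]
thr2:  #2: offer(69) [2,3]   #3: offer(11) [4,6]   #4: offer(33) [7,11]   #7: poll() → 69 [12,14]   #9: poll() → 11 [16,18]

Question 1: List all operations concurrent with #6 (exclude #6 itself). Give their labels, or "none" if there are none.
#4, #7

#6 spans [10,13]: anything still running between times 10 and 13 counts as concurrent
#1 [1,5]: before
#2 [2,3]: before
#3 [4,6]: before
#4 [7,11]: concurrent
#5 [8,9]: before
#7 [12,14]: concurrent
#8 [15,17]: after
#9 [16,18]: after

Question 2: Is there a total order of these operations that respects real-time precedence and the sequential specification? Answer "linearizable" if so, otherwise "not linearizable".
not linearizable

cut after 12 events: linearizable; cut after 13 events (#6 responds, time 13): not linearizable
all 9 real-time-respecting orders fail — 6 completed FIFO queue operations, no legal replay
including or dropping the 1 pending operation (#7) in any combination fails
sample order #1, #2, #3, #4, #5, #6 (pending dropped) stalls at step 6 — #6 poll() → empty has no legal effect
sample order #1, #2, #3, #5, #4, #6 (pending dropped) stalls at step 6 — #6 poll() → empty has no legal effect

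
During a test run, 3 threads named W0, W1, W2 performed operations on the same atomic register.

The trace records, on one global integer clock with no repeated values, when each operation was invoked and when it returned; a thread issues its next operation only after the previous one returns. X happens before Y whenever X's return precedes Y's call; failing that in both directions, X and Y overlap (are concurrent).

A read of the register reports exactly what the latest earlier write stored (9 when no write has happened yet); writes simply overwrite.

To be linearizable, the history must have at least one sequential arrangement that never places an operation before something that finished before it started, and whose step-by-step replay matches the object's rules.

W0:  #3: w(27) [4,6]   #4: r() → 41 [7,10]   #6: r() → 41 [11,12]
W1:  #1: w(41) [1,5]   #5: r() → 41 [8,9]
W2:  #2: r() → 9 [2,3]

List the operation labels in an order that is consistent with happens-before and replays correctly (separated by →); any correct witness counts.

#2 → #3 → #1 → #4 → #5 → #6

1. #2 r() → 9, leaving value 9
2. #3 w(27), leaving value 27
3. #1 w(41), leaving value 41
4. #4 r() → 41, leaving value 41
5. #5 r() → 41, leaving value 41
6. #6 r() → 41, leaving value 41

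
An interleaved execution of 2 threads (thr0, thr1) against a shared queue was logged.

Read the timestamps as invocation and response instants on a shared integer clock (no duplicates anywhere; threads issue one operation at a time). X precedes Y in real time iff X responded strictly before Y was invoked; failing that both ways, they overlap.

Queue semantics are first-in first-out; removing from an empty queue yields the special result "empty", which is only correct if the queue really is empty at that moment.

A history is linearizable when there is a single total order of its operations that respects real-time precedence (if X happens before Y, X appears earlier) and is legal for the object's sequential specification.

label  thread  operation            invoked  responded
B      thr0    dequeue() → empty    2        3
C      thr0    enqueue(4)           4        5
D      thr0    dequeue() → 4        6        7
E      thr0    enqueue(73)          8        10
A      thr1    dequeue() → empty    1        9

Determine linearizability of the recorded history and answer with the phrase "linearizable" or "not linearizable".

a witness: A, B, C, D, E
step 1: A dequeue() → empty — queue <>
step 2: B dequeue() → empty — queue <>
step 3: C enqueue(4) — queue <4>
step 4: D dequeue() → 4 — queue <>
step 5: E enqueue(73) — queue <73>

linearizable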